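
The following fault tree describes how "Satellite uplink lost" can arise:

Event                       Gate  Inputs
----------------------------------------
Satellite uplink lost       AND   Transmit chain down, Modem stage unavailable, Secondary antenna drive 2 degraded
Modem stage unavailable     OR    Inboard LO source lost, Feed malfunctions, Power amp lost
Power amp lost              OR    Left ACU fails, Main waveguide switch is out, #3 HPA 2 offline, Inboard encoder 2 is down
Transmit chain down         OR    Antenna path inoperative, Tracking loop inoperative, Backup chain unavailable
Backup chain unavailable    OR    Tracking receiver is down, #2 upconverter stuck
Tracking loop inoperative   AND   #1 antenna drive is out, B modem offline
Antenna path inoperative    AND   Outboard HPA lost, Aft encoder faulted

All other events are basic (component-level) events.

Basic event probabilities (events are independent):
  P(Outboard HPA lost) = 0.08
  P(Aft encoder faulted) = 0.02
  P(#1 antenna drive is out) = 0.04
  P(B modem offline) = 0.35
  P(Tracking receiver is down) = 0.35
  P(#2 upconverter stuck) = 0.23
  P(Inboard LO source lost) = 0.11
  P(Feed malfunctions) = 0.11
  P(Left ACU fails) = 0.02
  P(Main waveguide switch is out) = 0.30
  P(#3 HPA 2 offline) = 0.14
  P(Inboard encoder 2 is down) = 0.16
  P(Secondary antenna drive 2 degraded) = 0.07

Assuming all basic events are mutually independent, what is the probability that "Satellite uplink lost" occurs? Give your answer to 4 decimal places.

0.0216

P(Antenna path inoperative) [AND] = 0.08 × 0.02 = 0.001600
P(Tracking loop inoperative) [AND] = 0.04 × 0.35 = 0.014000
P(Backup chain unavailable) [OR] = 1 − (1−0.35) × (1−0.23) = 0.499500
P(Transmit chain down) [OR] = 1 − (1−0.001600) × (1−0.014000) × (1−0.499500) = 0.507297
P(Power amp lost) [OR] = 1 − (1−0.02) × (1−0.30) × (1−0.14) × (1−0.16) = 0.504434
P(Modem stage unavailable) [OR] = 1 − (1−0.11) × (1−0.11) × (1−0.504434) = 0.607462
P(Satellite uplink lost) [AND] = 0.507297 × 0.607462 × 0.07 = 0.021571
Rounded to 4 decimal places: P(Satellite uplink lost) ≈ 0.0216.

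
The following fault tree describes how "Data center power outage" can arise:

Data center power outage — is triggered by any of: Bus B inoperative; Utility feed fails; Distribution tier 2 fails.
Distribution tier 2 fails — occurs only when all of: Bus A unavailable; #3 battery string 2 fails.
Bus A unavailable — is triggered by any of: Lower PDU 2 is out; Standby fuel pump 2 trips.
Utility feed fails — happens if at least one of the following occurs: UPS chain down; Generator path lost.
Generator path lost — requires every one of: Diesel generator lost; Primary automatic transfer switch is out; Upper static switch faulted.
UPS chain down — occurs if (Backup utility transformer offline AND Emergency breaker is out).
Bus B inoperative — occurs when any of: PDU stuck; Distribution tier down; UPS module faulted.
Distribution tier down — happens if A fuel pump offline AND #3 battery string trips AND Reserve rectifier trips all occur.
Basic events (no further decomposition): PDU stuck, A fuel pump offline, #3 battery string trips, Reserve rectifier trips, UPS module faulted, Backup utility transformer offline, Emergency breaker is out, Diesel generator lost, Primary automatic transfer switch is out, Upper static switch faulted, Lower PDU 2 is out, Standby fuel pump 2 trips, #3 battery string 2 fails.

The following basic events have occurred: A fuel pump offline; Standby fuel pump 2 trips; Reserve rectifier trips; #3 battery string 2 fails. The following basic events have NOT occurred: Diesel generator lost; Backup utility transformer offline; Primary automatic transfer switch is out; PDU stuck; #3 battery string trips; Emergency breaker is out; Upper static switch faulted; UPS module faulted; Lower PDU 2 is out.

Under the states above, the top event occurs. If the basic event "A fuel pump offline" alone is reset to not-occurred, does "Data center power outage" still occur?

Counterfactual: set "A fuel pump offline" to not occurred.
Distribution tier down [AND]: A fuel pump offline=not, #3 battery string trips=not, Reserve rectifier trips=occurs → not all inputs occur → does not occur.
Bus B inoperative [OR]: PDU stuck=not, Distribution tier down=not, UPS module faulted=not → no input occurs → does not occur.
UPS chain down [AND]: Backup utility transformer offline=not, Emergency breaker is out=not → not all inputs occur → does not occur.
Generator path lost [AND]: Diesel generator lost=not, Primary automatic transfer switch is out=not, Upper static switch faulted=not → not all inputs occur → does not occur.
Utility feed fails [OR]: UPS chain down=not, Generator path lost=not → no input occurs → does not occur.
Bus A unavailable [OR]: Lower PDU 2 is out=not, Standby fuel pump 2 trips=occurs → at least one input occurs → occurs.
Distribution tier 2 fails [AND]: Bus A unavailable=occurs, #3 battery string 2 fails=occurs → all inputs occur → occurs.
Data center power outage [OR]: Bus B inoperative=not, Utility feed fails=not, Distribution tier 2 fails=occurs → at least one input occurs → occurs.

Yes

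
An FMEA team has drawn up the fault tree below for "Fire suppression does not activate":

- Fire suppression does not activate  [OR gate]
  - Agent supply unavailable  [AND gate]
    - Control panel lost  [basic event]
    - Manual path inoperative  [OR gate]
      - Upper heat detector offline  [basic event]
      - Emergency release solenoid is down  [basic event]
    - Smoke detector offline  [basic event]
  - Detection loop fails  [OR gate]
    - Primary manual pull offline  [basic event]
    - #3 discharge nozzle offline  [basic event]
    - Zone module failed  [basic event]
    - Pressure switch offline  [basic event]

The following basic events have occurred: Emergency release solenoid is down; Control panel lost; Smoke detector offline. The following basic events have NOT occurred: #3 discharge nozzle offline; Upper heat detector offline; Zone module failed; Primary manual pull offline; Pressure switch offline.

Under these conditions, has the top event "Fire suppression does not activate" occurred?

Manual path inoperative [OR]: Upper heat detector offline=not, Emergency release solenoid is down=occurs → at least one input occurs → occurs.
Agent supply unavailable [AND]: Control panel lost=occurs, Manual path inoperative=occurs, Smoke detector offline=occurs → all inputs occur → occurs.
Detection loop fails [OR]: Primary manual pull offline=not, #3 discharge nozzle offline=not, Zone module failed=not, Pressure switch offline=not → no input occurs → does not occur.
Fire suppression does not activate [OR]: Agent supply unavailable=occurs, Detection loop fails=not → at least one input occurs → occurs.

Yes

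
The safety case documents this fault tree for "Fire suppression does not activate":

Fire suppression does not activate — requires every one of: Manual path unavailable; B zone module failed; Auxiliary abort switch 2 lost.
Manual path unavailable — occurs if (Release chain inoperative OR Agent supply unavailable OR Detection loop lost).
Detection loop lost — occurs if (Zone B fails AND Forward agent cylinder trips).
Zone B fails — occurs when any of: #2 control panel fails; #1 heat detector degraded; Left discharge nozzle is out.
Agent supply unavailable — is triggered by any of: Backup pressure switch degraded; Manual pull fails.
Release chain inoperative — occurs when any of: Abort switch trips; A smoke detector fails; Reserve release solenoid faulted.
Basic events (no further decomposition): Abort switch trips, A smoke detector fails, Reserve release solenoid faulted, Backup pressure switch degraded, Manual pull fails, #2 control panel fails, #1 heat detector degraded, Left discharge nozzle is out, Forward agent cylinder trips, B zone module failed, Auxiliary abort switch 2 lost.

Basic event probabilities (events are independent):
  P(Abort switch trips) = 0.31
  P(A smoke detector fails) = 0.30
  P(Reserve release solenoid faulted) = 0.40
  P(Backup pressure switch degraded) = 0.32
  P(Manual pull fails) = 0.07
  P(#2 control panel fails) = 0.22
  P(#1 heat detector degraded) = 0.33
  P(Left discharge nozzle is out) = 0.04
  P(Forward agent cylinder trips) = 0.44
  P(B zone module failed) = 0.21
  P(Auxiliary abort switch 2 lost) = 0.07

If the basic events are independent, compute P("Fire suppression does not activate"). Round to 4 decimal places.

P(Release chain inoperative) [OR] = 1 − (1−0.31) × (1−0.30) × (1−0.40) = 0.710200
P(Agent supply unavailable) [OR] = 1 − (1−0.32) × (1−0.07) = 0.367600
P(Zone B fails) [OR] = 1 − (1−0.22) × (1−0.33) × (1−0.04) = 0.498304
P(Detection loop lost) [AND] = 0.498304 × 0.44 = 0.219254
P(Manual path unavailable) [OR] = 1 − (1−0.710200) × (1−0.367600) × (1−0.219254) = 0.856913
P(Fire suppression does not activate) [AND] = 0.856913 × 0.21 × 0.07 = 0.012597
Rounded to 4 decimal places: P(Fire suppression does not activate) ≈ 0.0126.

0.0126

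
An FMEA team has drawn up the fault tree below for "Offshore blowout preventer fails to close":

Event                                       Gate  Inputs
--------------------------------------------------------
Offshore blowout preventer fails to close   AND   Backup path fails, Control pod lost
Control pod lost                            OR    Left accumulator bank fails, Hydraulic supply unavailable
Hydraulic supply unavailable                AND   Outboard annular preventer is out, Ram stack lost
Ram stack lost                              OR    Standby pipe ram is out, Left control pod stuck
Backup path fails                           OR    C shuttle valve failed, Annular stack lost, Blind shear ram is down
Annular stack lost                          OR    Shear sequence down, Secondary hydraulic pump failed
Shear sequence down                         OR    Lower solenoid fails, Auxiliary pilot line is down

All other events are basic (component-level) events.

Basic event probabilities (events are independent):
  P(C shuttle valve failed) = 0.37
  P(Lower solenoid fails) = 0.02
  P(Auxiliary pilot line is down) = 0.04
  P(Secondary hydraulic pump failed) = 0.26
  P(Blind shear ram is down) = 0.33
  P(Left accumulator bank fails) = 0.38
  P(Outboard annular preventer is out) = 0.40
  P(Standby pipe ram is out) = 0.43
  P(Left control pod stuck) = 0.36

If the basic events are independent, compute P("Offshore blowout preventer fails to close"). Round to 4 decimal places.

P(Shear sequence down) [OR] = 1 − (1−0.02) × (1−0.04) = 0.059200
P(Annular stack lost) [OR] = 1 − (1−0.059200) × (1−0.26) = 0.303808
P(Backup path fails) [OR] = 1 − (1−0.37) × (1−0.303808) × (1−0.33) = 0.706137
P(Ram stack lost) [OR] = 1 − (1−0.43) × (1−0.36) = 0.635200
P(Hydraulic supply unavailable) [AND] = 0.40 × 0.635200 = 0.254080
P(Control pod lost) [OR] = 1 − (1−0.38) × (1−0.254080) = 0.537530
P(Offshore blowout preventer fails to close) [AND] = 0.706137 × 0.537530 = 0.379570
Rounded to 4 decimal places: P(Offshore blowout preventer fails to close) ≈ 0.3796.

0.3796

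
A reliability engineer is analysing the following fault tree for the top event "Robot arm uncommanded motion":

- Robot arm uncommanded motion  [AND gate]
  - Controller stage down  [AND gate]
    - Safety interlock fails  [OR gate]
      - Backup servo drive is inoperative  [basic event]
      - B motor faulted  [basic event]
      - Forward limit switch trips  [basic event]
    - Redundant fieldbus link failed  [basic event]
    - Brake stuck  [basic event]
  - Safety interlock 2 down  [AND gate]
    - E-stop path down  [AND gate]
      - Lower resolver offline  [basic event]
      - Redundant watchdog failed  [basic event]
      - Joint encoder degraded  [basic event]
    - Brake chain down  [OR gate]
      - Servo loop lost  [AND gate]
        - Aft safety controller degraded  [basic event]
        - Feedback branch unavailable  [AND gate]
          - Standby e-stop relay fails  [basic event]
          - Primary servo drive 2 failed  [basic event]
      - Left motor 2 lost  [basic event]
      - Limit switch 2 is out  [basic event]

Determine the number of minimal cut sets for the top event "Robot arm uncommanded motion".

Safety interlock fails [OR]: union of children's cut sets → 3 cut set(s).
Controller stage down [AND]: one cut set from each child combined → 3 × 1 × 1 = 3 cut set(s).
E-stop path down [AND]: one cut set from each child combined → 1 × 1 × 1 = 1 cut set(s).
Feedback branch unavailable [AND]: one cut set from each child combined → 1 × 1 = 1 cut set(s).
Servo loop lost [AND]: one cut set from each child combined → 1 × 1 = 1 cut set(s).
Brake chain down [OR]: union of children's cut sets → 3 cut set(s).
Safety interlock 2 down [AND]: one cut set from each child combined → 1 × 3 = 3 cut set(s).
Robot arm uncommanded motion [AND]: one cut set from each child combined → 3 × 3 = 9 cut set(s).
Minimal cut sets: {Aft safety controller degraded, Backup servo drive is inoperative, Brake stuck, Joint encoder degraded, Lower resolver offline, Primary servo drive 2 failed, Redundant fieldbus link failed, Redundant watchdog failed, Standby e-stop relay fails}; {Backup servo drive is inoperative, Brake stuck, Joint encoder degraded, Left motor 2 lost, Lower resolver offline, Redundant fieldbus link failed, Redundant watchdog failed}; {Backup servo drive is inoperative, Brake stuck, Joint encoder degraded, Limit switch 2 is out, Lower resolver offline, Redundant fieldbus link failed, Redundant watchdog failed}; {Aft safety controller degraded, B motor faulted, Brake stuck, Joint encoder degraded, Lower resolver offline, Primary servo drive 2 failed, Redundant fieldbus link failed, Redundant watchdog failed, Standby e-stop relay fails}; {B motor faulted, Brake stuck, Joint encoder degraded, Left motor 2 lost, Lower resolver offline, Redundant fieldbus link failed, Redundant watchdog failed}; {B motor faulted, Brake stuck, Joint encoder degraded, Limit switch 2 is out, Lower resolver offline, Redundant fieldbus link failed, Redundant watchdog failed}; {Aft safety controller degraded, Brake stuck, Forward limit switch trips, Joint encoder degraded, Lower resolver offline, Primary servo drive 2 failed, Redundant fieldbus link failed, Redundant watchdog failed, Standby e-stop relay fails}; {Brake stuck, Forward limit switch trips, Joint encoder degraded, Left motor 2 lost, Lower resolver offline, Redundant fieldbus link failed, Redundant watchdog failed}; {Brake stuck, Forward limit switch trips, Joint encoder degraded, Limit switch 2 is out, Lower resolver offline, Redundant fieldbus link failed, Redundant watchdog failed}.

9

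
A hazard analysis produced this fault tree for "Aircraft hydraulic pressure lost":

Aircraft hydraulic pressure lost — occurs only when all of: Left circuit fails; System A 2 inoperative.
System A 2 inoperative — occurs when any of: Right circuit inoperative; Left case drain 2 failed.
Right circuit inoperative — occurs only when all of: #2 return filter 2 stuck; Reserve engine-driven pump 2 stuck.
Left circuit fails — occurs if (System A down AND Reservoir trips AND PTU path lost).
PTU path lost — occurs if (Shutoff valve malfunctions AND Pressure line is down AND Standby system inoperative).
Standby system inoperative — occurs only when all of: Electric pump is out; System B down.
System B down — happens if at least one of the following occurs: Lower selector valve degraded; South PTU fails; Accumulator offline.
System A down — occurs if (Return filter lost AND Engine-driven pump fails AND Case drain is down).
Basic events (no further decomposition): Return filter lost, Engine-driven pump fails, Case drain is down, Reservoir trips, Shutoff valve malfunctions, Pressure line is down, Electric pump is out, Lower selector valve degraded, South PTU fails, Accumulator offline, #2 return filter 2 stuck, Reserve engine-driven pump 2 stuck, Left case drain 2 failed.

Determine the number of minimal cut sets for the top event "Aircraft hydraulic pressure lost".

System A down [AND]: one cut set from each child combined → 1 × 1 × 1 = 1 cut set(s).
System B down [OR]: union of children's cut sets → 3 cut set(s).
Standby system inoperative [AND]: one cut set from each child combined → 1 × 3 = 3 cut set(s).
PTU path lost [AND]: one cut set from each child combined → 1 × 1 × 3 = 3 cut set(s).
Left circuit fails [AND]: one cut set from each child combined → 1 × 1 × 3 = 3 cut set(s).
Right circuit inoperative [AND]: one cut set from each child combined → 1 × 1 = 1 cut set(s).
System A 2 inoperative [OR]: union of children's cut sets → 2 cut set(s).
Aircraft hydraulic pressure lost [AND]: one cut set from each child combined → 3 × 2 = 6 cut set(s).
Minimal cut sets: {#2 return filter 2 stuck, Case drain is down, Electric pump is out, Engine-driven pump fails, Lower selector valve degraded, Pressure line is down, Reserve engine-driven pump 2 stuck, Reservoir trips, Return filter lost, Shutoff valve malfunctions}; {Case drain is down, Electric pump is out, Engine-driven pump fails, Left case drain 2 failed, Lower selector valve degraded, Pressure line is down, Reservoir trips, Return filter lost, Shutoff valve malfunctions}; {#2 return filter 2 stuck, Case drain is down, Electric pump is out, Engine-driven pump fails, Pressure line is down, Reserve engine-driven pump 2 stuck, Reservoir trips, Return filter lost, Shutoff valve malfunctions, South PTU fails}; {Case drain is down, Electric pump is out, Engine-driven pump fails, Left case drain 2 failed, Pressure line is down, Reservoir trips, Return filter lost, Shutoff valve malfunctions, South PTU fails}; {#2 return filter 2 stuck, Accumulator offline, Case drain is down, Electric pump is out, Engine-driven pump fails, Pressure line is down, Reserve engine-driven pump 2 stuck, Reservoir trips, Return filter lost, Shutoff valve malfunctions}; {Accumulator offline, Case drain is down, Electric pump is out, Engine-driven pump fails, Left case drain 2 failed, Pressure line is down, Reservoir trips, Return filter lost, Shutoff valve malfunctions}.

6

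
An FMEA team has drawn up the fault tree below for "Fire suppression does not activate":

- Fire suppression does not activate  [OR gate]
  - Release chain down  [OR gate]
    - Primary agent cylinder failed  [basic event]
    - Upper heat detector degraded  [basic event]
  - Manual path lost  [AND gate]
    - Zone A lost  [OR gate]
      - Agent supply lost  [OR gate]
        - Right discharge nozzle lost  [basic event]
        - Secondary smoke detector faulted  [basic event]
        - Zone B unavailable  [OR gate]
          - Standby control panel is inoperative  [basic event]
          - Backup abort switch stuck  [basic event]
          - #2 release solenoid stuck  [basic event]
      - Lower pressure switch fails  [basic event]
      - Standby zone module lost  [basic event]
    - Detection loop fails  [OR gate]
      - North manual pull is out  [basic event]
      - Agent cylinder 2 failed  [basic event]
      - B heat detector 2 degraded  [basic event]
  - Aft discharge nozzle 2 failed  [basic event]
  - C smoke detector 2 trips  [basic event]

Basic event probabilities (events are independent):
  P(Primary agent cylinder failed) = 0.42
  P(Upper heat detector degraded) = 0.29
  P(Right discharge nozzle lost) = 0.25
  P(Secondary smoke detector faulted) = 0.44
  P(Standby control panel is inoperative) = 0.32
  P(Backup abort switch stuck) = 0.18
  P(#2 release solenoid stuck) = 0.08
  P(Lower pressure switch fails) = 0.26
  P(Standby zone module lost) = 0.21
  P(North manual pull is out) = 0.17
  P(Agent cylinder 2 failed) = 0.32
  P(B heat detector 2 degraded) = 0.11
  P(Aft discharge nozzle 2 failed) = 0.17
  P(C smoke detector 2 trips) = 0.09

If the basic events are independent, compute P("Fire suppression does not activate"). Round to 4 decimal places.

0.8243

P(Release chain down) [OR] = 1 − (1−0.42) × (1−0.29) = 0.588200
P(Zone B unavailable) [OR] = 1 − (1−0.32) × (1−0.18) × (1−0.08) = 0.487008
P(Agent supply lost) [OR] = 1 − (1−0.25) × (1−0.44) × (1−0.487008) = 0.784543
P(Zone A lost) [OR] = 1 − (1−0.784543) × (1−0.26) × (1−0.21) = 0.874044
P(Detection loop fails) [OR] = 1 − (1−0.17) × (1−0.32) × (1−0.11) = 0.497684
P(Manual path lost) [AND] = 0.874044 × 0.497684 = 0.434998
P(Fire suppression does not activate) [OR] = 1 − (1−0.588200) × (1−0.434998) × (1−0.17) × (1−0.09) = 0.824266
Rounded to 4 decimal places: P(Fire suppression does not activate) ≈ 0.8243.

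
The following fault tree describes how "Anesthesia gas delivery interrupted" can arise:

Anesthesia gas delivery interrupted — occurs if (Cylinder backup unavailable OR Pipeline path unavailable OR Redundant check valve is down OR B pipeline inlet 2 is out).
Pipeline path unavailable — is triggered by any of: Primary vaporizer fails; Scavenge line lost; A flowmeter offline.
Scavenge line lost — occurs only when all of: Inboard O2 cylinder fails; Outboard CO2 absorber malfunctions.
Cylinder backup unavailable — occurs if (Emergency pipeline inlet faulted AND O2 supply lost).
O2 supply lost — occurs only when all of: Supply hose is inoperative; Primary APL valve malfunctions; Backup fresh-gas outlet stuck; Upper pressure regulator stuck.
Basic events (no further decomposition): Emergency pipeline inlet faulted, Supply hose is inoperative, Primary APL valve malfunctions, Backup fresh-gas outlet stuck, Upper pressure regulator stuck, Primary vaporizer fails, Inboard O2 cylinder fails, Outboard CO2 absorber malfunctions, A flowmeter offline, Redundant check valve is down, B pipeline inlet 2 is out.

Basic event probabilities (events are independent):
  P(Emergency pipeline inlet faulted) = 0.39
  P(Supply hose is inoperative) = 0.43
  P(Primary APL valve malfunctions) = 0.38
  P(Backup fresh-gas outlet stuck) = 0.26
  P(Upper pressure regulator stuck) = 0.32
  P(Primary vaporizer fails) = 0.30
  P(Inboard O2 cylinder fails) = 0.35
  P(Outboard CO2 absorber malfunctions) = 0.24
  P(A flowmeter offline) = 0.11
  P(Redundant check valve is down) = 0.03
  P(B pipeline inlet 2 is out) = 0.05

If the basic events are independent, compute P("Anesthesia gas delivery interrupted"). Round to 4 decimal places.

0.4769

P(O2 supply lost) [AND] = 0.43 × 0.38 × 0.26 × 0.32 = 0.013595
P(Cylinder backup unavailable) [AND] = 0.39 × 0.013595 = 0.005302
P(Scavenge line lost) [AND] = 0.35 × 0.24 = 0.084000
P(Pipeline path unavailable) [OR] = 1 − (1−0.30) × (1−0.084000) × (1−0.11) = 0.429332
P(Anesthesia gas delivery interrupted) [OR] = 1 − (1−0.005302) × (1−0.429332) × (1−0.03) × (1−0.05) = 0.476918
Rounded to 4 decimal places: P(Anesthesia gas delivery interrupted) ≈ 0.4769.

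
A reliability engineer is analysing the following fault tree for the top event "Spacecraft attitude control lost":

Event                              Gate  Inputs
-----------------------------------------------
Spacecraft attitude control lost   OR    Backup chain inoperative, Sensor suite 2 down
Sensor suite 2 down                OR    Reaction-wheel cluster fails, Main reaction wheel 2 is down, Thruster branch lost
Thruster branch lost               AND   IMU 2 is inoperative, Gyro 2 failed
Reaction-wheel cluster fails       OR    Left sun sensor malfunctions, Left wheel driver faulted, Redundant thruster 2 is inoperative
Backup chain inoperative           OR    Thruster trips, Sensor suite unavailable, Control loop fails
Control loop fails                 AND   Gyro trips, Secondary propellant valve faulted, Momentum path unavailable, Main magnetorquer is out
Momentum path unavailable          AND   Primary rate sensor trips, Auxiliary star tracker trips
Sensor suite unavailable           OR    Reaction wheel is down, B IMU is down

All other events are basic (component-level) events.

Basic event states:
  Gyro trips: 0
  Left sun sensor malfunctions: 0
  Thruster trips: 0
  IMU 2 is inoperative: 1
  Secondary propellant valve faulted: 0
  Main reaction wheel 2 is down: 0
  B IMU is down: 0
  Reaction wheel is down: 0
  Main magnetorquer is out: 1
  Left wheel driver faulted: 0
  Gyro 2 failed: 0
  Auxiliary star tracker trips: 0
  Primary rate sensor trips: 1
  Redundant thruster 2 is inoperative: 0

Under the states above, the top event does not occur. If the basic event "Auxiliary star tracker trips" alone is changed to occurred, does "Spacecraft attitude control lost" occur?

No

Counterfactual: set "Auxiliary star tracker trips" to occurred.
Sensor suite unavailable [OR]: Reaction wheel is down=not, B IMU is down=not → no input occurs → does not occur.
Momentum path unavailable [AND]: Primary rate sensor trips=occurs, Auxiliary star tracker trips=occurs → all inputs occur → occurs.
Control loop fails [AND]: Gyro trips=not, Secondary propellant valve faulted=not, Momentum path unavailable=occurs, Main magnetorquer is out=occurs → not all inputs occur → does not occur.
Backup chain inoperative [OR]: Thruster trips=not, Sensor suite unavailable=not, Control loop fails=not → no input occurs → does not occur.
Reaction-wheel cluster fails [OR]: Left sun sensor malfunctions=not, Left wheel driver faulted=not, Redundant thruster 2 is inoperative=not → no input occurs → does not occur.
Thruster branch lost [AND]: IMU 2 is inoperative=occurs, Gyro 2 failed=not → not all inputs occur → does not occur.
Sensor suite 2 down [OR]: Reaction-wheel cluster fails=not, Main reaction wheel 2 is down=not, Thruster branch lost=not → no input occurs → does not occur.
Spacecraft attitude control lost [OR]: Backup chain inoperative=not, Sensor suite 2 down=not → no input occurs → does not occur.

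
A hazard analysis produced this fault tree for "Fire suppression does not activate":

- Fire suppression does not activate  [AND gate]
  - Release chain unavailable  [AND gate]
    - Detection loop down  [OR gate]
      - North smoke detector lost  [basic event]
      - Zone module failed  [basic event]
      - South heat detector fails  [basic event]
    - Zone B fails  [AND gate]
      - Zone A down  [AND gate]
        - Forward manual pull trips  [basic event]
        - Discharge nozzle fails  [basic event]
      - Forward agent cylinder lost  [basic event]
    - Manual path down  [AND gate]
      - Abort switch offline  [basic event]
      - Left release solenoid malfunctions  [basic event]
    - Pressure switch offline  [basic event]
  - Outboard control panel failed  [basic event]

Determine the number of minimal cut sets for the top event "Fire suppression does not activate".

Detection loop down [OR]: union of children's cut sets → 3 cut set(s).
Zone A down [AND]: one cut set from each child combined → 1 × 1 = 1 cut set(s).
Zone B fails [AND]: one cut set from each child combined → 1 × 1 = 1 cut set(s).
Manual path down [AND]: one cut set from each child combined → 1 × 1 = 1 cut set(s).
Release chain unavailable [AND]: one cut set from each child combined → 3 × 1 × 1 × 1 = 3 cut set(s).
Fire suppression does not activate [AND]: one cut set from each child combined → 3 × 1 = 3 cut set(s).
Minimal cut sets: {Abort switch offline, Discharge nozzle fails, Forward agent cylinder lost, Forward manual pull trips, Left release solenoid malfunctions, North smoke detector lost, Outboard control panel failed, Pressure switch offline}; {Abort switch offline, Discharge nozzle fails, Forward agent cylinder lost, Forward manual pull trips, Left release solenoid malfunctions, Outboard control panel failed, Pressure switch offline, Zone module failed}; {Abort switch offline, Discharge nozzle fails, Forward agent cylinder lost, Forward manual pull trips, Left release solenoid malfunctions, Outboard control panel failed, Pressure switch offline, South heat detector fails}.

3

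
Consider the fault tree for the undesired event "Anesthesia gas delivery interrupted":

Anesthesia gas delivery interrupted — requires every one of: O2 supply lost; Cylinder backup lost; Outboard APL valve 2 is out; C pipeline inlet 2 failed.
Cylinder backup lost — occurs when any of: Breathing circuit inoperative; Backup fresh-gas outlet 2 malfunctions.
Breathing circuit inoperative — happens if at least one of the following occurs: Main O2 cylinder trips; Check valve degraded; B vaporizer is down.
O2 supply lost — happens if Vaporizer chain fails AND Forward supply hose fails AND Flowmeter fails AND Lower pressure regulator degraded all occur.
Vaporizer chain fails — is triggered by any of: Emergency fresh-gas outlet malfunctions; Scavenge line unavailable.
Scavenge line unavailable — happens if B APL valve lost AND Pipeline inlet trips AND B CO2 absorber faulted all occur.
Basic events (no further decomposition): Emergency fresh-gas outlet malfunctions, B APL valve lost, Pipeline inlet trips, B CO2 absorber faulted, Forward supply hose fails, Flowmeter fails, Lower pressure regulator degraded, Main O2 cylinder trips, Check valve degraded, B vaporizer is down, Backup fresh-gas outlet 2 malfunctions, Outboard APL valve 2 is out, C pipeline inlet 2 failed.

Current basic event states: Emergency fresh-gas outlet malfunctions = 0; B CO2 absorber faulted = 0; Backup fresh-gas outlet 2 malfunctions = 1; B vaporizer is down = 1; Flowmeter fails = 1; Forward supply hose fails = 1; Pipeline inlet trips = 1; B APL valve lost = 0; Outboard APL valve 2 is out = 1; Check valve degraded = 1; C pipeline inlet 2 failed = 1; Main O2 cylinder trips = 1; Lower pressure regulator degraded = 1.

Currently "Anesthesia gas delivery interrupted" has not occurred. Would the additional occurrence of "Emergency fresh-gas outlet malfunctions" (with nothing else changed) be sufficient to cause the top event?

Yes

Counterfactual: set "Emergency fresh-gas outlet malfunctions" to occurred.
Scavenge line unavailable [AND]: B APL valve lost=not, Pipeline inlet trips=occurs, B CO2 absorber faulted=not → not all inputs occur → does not occur.
Vaporizer chain fails [OR]: Emergency fresh-gas outlet malfunctions=occurs, Scavenge line unavailable=not → at least one input occurs → occurs.
O2 supply lost [AND]: Vaporizer chain fails=occurs, Forward supply hose fails=occurs, Flowmeter fails=occurs, Lower pressure regulator degraded=occurs → all inputs occur → occurs.
Breathing circuit inoperative [OR]: Main O2 cylinder trips=occurs, Check valve degraded=occurs, B vaporizer is down=occurs → at least one input occurs → occurs.
Cylinder backup lost [OR]: Breathing circuit inoperative=occurs, Backup fresh-gas outlet 2 malfunctions=occurs → at least one input occurs → occurs.
Anesthesia gas delivery interrupted [AND]: O2 supply lost=occurs, Cylinder backup lost=occurs, Outboard APL valve 2 is out=occurs, C pipeline inlet 2 failed=occurs → all inputs occur → occurs.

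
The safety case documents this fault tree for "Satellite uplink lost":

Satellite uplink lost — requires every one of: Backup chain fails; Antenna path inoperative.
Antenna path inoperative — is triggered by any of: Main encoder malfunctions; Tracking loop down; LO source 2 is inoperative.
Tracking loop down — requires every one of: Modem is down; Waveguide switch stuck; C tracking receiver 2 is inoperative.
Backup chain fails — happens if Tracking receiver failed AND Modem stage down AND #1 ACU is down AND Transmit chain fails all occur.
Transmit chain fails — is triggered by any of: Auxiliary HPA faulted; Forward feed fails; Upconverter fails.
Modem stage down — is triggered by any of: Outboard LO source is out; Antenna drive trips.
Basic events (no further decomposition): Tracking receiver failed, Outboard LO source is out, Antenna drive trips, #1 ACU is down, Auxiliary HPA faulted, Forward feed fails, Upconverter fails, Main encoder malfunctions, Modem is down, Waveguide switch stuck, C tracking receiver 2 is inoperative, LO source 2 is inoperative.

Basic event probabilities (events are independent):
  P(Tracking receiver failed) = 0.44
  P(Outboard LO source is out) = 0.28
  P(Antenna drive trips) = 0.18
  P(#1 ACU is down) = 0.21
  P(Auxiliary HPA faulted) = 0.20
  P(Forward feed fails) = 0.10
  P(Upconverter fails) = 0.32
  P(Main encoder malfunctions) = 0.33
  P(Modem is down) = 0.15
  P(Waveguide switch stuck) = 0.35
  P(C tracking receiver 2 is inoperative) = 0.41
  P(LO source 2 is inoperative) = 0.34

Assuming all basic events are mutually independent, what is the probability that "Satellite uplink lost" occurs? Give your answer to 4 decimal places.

0.0110

P(Modem stage down) [OR] = 1 − (1−0.28) × (1−0.18) = 0.409600
P(Transmit chain fails) [OR] = 1 − (1−0.20) × (1−0.10) × (1−0.32) = 0.510400
P(Backup chain fails) [AND] = 0.44 × 0.409600 × 0.21 × 0.510400 = 0.019317
P(Tracking loop down) [AND] = 0.15 × 0.35 × 0.41 = 0.021525
P(Antenna path inoperative) [OR] = 1 − (1−0.33) × (1−0.021525) × (1−0.34) = 0.567318
P(Satellite uplink lost) [AND] = 0.019317 × 0.567318 = 0.010959
Rounded to 4 decimal places: P(Satellite uplink lost) ≈ 0.0110.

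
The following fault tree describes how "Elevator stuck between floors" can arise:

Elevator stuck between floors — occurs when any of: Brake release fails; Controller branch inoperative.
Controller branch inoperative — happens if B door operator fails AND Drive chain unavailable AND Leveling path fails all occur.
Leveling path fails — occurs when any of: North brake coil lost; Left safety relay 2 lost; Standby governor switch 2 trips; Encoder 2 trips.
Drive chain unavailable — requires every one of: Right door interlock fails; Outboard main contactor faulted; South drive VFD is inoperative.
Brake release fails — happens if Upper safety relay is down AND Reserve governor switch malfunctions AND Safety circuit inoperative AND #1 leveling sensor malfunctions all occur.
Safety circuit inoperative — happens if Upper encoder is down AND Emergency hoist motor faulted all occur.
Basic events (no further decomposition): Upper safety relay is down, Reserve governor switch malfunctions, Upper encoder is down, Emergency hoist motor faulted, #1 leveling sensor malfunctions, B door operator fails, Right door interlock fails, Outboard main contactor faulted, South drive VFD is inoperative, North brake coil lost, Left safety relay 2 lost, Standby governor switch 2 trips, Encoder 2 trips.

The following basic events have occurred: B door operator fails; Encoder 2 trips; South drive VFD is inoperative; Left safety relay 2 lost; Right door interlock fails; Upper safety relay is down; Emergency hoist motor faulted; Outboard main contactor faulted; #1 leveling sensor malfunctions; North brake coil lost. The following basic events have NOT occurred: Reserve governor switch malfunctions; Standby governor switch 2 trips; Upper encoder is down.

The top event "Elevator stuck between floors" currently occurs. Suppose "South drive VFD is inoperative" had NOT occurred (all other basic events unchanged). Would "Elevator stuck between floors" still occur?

No

Counterfactual: set "South drive VFD is inoperative" to not occurred.
Safety circuit inoperative [AND]: Upper encoder is down=not, Emergency hoist motor faulted=occurs → not all inputs occur → does not occur.
Brake release fails [AND]: Upper safety relay is down=occurs, Reserve governor switch malfunctions=not, Safety circuit inoperative=not, #1 leveling sensor malfunctions=occurs → not all inputs occur → does not occur.
Drive chain unavailable [AND]: Right door interlock fails=occurs, Outboard main contactor faulted=occurs, South drive VFD is inoperative=not → not all inputs occur → does not occur.
Leveling path fails [OR]: North brake coil lost=occurs, Left safety relay 2 lost=occurs, Standby governor switch 2 trips=not, Encoder 2 trips=occurs → at least one input occurs → occurs.
Controller branch inoperative [AND]: B door operator fails=occurs, Drive chain unavailable=not, Leveling path fails=occurs → not all inputs occur → does not occur.
Elevator stuck between floors [OR]: Brake release fails=not, Controller branch inoperative=not → no input occurs → does not occur.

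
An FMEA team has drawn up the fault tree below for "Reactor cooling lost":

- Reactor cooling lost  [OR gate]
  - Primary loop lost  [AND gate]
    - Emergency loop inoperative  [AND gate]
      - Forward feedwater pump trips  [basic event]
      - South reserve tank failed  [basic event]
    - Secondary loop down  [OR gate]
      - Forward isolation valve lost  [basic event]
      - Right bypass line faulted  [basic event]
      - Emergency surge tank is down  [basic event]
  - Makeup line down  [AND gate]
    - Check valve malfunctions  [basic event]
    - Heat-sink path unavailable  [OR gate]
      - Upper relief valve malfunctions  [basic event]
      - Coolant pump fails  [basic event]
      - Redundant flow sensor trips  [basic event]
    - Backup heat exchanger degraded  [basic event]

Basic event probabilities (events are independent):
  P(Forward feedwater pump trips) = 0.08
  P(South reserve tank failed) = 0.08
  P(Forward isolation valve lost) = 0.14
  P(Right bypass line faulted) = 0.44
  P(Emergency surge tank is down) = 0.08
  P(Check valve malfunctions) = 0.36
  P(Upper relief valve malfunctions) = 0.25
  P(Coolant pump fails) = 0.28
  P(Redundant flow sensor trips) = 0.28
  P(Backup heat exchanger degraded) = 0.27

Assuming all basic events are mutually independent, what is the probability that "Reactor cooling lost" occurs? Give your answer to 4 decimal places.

0.0628

P(Emergency loop inoperative) [AND] = 0.08 × 0.08 = 0.006400
P(Secondary loop down) [OR] = 1 − (1−0.14) × (1−0.44) × (1−0.08) = 0.556928
P(Primary loop lost) [AND] = 0.006400 × 0.556928 = 0.003564
P(Heat-sink path unavailable) [OR] = 1 − (1−0.25) × (1−0.28) × (1−0.28) = 0.611200
P(Makeup line down) [AND] = 0.36 × 0.611200 × 0.27 = 0.059409
P(Reactor cooling lost) [OR] = 1 − (1−0.003564) × (1−0.059409) = 0.062761
Rounded to 4 decimal places: P(Reactor cooling lost) ≈ 0.0628.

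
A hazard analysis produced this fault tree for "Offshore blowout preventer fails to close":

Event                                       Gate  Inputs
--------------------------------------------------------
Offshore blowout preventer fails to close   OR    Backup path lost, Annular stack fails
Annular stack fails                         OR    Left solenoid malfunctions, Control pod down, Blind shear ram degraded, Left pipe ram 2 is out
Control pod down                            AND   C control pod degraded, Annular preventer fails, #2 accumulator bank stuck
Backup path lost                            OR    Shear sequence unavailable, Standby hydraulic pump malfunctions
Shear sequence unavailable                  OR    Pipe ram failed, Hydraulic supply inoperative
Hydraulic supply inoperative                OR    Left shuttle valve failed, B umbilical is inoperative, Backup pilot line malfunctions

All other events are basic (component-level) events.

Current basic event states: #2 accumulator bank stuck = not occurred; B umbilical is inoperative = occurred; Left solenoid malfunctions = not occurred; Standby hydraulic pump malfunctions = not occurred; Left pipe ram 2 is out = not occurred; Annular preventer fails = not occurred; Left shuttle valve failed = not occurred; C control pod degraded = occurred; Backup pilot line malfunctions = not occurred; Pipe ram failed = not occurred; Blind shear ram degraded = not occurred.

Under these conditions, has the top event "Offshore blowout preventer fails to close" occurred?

Yes

Hydraulic supply inoperative [OR]: Left shuttle valve failed=not, B umbilical is inoperative=occurs, Backup pilot line malfunctions=not → at least one input occurs → occurs.
Shear sequence unavailable [OR]: Pipe ram failed=not, Hydraulic supply inoperative=occurs → at least one input occurs → occurs.
Backup path lost [OR]: Shear sequence unavailable=occurs, Standby hydraulic pump malfunctions=not → at least one input occurs → occurs.
Control pod down [AND]: C control pod degraded=occurs, Annular preventer fails=not, #2 accumulator bank stuck=not → not all inputs occur → does not occur.
Annular stack fails [OR]: Left solenoid malfunctions=not, Control pod down=not, Blind shear ram degraded=not, Left pipe ram 2 is out=not → no input occurs → does not occur.
Offshore blowout preventer fails to close [OR]: Backup path lost=occurs, Annular stack fails=not → at least one input occurs → occurs.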